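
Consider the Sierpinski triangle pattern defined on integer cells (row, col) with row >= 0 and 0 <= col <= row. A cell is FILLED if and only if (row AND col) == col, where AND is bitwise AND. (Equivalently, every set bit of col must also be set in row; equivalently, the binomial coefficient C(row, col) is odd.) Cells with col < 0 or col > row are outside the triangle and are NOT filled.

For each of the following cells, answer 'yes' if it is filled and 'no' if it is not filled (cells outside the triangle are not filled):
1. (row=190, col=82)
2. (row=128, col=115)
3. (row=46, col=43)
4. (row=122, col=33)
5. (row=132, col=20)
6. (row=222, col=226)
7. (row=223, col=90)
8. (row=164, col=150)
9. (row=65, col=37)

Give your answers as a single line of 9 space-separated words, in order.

(190,82): row=0b10111110, col=0b1010010, row AND col = 0b10010 = 18; 18 != 82 -> empty
(128,115): row=0b10000000, col=0b1110011, row AND col = 0b0 = 0; 0 != 115 -> empty
(46,43): row=0b101110, col=0b101011, row AND col = 0b101010 = 42; 42 != 43 -> empty
(122,33): row=0b1111010, col=0b100001, row AND col = 0b100000 = 32; 32 != 33 -> empty
(132,20): row=0b10000100, col=0b10100, row AND col = 0b100 = 4; 4 != 20 -> empty
(222,226): col outside [0, 222] -> not filled
(223,90): row=0b11011111, col=0b1011010, row AND col = 0b1011010 = 90; 90 == 90 -> filled
(164,150): row=0b10100100, col=0b10010110, row AND col = 0b10000100 = 132; 132 != 150 -> empty
(65,37): row=0b1000001, col=0b100101, row AND col = 0b1 = 1; 1 != 37 -> empty

Answer: no no no no no no yes no no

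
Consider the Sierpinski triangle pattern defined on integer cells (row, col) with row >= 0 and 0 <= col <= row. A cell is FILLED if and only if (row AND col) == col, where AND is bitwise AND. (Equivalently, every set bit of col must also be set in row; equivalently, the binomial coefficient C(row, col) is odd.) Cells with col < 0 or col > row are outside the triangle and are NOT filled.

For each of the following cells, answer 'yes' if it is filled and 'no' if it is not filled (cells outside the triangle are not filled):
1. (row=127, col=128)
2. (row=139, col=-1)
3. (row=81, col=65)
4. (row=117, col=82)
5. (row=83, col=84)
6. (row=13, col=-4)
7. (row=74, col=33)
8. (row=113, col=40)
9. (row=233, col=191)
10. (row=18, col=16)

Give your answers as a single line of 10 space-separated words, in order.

(127,128): col outside [0, 127] -> not filled
(139,-1): col outside [0, 139] -> not filled
(81,65): row=0b1010001, col=0b1000001, row AND col = 0b1000001 = 65; 65 == 65 -> filled
(117,82): row=0b1110101, col=0b1010010, row AND col = 0b1010000 = 80; 80 != 82 -> empty
(83,84): col outside [0, 83] -> not filled
(13,-4): col outside [0, 13] -> not filled
(74,33): row=0b1001010, col=0b100001, row AND col = 0b0 = 0; 0 != 33 -> empty
(113,40): row=0b1110001, col=0b101000, row AND col = 0b100000 = 32; 32 != 40 -> empty
(233,191): row=0b11101001, col=0b10111111, row AND col = 0b10101001 = 169; 169 != 191 -> empty
(18,16): row=0b10010, col=0b10000, row AND col = 0b10000 = 16; 16 == 16 -> filled

Answer: no no yes no no no no no no yes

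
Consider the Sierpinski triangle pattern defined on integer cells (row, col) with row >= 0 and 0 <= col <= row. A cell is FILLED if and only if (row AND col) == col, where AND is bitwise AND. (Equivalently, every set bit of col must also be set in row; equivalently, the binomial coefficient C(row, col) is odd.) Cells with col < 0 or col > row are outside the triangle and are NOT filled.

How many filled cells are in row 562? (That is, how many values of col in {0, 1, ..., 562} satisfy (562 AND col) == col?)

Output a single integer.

562 in binary = 1000110010
popcount(562) = number of 1-bits in 1000110010 = 4
A col c satisfies (562 AND c) == c iff every set bit of c is also set in 562; each of the 4 set bits of 562 can independently be on or off in c.
count = 2^4 = 16

Answer: 16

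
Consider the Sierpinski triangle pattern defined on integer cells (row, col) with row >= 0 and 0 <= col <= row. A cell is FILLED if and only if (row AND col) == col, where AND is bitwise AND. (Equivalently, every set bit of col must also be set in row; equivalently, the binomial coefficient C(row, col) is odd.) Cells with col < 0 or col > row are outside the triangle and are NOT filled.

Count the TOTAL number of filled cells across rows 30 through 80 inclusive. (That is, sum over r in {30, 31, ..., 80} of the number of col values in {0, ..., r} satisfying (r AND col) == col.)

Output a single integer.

r30=11110 pc4: +16 =16
r31=11111 pc5: +32 =48
r32=100000 pc1: +2 =50
r33=100001 pc2: +4 =54
r34=100010 pc2: +4 =58
r35=100011 pc3: +8 =66
r36=100100 pc2: +4 =70
r37=100101 pc3: +8 =78
r38=100110 pc3: +8 =86
r39=100111 pc4: +16 =102
r40=101000 pc2: +4 =106
r41=101001 pc3: +8 =114
r42=101010 pc3: +8 =122
r43=101011 pc4: +16 =138
r44=101100 pc3: +8 =146
r45=101101 pc4: +16 =162
r46=101110 pc4: +16 =178
r47=101111 pc5: +32 =210
r48=110000 pc2: +4 =214
r49=110001 pc3: +8 =222
r50=110010 pc3: +8 =230
r51=110011 pc4: +16 =246
r52=110100 pc3: +8 =254
r53=110101 pc4: +16 =270
r54=110110 pc4: +16 =286
r55=110111 pc5: +32 =318
r56=111000 pc3: +8 =326
r57=111001 pc4: +16 =342
r58=111010 pc4: +16 =358
r59=111011 pc5: +32 =390
r60=111100 pc4: +16 =406
r61=111101 pc5: +32 =438
r62=111110 pc5: +32 =470
r63=111111 pc6: +64 =534
r64=1000000 pc1: +2 =536
r65=1000001 pc2: +4 =540
r66=1000010 pc2: +4 =544
r67=1000011 pc3: +8 =552
r68=1000100 pc2: +4 =556
r69=1000101 pc3: +8 =564
r70=1000110 pc3: +8 =572
r71=1000111 pc4: +16 =588
r72=1001000 pc2: +4 =592
r73=1001001 pc3: +8 =600
r74=1001010 pc3: +8 =608
r75=1001011 pc4: +16 =624
r76=1001100 pc3: +8 =632
r77=1001101 pc4: +16 =648
r78=1001110 pc4: +16 =664
r79=1001111 pc5: +32 =696
r80=1010000 pc2: +4 =700

Answer: 700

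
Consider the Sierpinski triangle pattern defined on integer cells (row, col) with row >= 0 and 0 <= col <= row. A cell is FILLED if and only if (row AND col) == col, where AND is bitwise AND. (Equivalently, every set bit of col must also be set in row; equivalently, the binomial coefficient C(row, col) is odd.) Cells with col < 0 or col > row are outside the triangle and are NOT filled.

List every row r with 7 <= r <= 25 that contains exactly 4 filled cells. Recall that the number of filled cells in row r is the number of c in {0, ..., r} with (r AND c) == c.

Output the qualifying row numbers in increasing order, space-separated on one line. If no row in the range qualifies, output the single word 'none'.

Row r has 2^popcount(r) filled cells, so we need popcount(r) = log2(4) = 2.
Scan r = 7..25 and keep those with exactly 2 one-bits:
r=7=111 popcount=3 -> skip
r=8=1000 popcount=1 -> skip
r=9=1001 popcount=2 -> KEEP
r=10=1010 popcount=2 -> KEEP
r=11=1011 popcount=3 -> skip
r=12=1100 popcount=2 -> KEEP
r=13=1101 popcount=3 -> skip
r=14=1110 popcount=3 -> skip
r=15=1111 popcount=4 -> skip
r=16=10000 popcount=1 -> skip
r=17=10001 popcount=2 -> KEEP
r=18=10010 popcount=2 -> KEEP
r=19=10011 popcount=3 -> skip
r=20=10100 popcount=2 -> KEEP
r=21=10101 popcount=3 -> skip
r=22=10110 popcount=3 -> skip
r=23=10111 popcount=4 -> skip
r=24=11000 popcount=2 -> KEEP
r=25=11001 popcount=3 -> skip
Kept rows: 9 10 12 17 18 20 24

Answer: 9 10 12 17 18 20 24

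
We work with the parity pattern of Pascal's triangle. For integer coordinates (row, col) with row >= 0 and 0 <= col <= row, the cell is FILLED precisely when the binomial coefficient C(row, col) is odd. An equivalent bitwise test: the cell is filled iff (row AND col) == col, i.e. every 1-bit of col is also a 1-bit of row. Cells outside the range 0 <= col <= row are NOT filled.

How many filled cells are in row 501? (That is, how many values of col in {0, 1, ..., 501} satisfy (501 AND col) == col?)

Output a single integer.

Answer: 128

Derivation:
501 in binary = 111110101
popcount(501) = number of 1-bits in 111110101 = 7
A col c satisfies (501 AND c) == c iff every set bit of c is also set in 501; each of the 7 set bits of 501 can independently be on or off in c.
count = 2^7 = 128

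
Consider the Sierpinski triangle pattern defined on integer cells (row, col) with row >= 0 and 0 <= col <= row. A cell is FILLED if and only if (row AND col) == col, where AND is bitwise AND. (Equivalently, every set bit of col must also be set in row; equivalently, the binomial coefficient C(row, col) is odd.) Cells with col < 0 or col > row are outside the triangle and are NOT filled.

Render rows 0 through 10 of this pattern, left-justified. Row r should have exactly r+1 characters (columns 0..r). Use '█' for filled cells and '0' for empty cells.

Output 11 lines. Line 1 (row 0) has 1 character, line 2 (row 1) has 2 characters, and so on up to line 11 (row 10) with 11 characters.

Answer: █
██
█0█
████
█000█
██00██
█0█0█0█
████████
█0000000█
██000000██
█0█00000█0█

Derivation:
r0=0: █
r1=1: ██
r2=10: █0█
r3=11: ████
r4=100: █000█
r5=101: ██00██
r6=110: █0█0█0█
r7=111: ████████
r8=1000: █0000000█
r9=1001: ██000000██
r10=1010: █0█00000█0█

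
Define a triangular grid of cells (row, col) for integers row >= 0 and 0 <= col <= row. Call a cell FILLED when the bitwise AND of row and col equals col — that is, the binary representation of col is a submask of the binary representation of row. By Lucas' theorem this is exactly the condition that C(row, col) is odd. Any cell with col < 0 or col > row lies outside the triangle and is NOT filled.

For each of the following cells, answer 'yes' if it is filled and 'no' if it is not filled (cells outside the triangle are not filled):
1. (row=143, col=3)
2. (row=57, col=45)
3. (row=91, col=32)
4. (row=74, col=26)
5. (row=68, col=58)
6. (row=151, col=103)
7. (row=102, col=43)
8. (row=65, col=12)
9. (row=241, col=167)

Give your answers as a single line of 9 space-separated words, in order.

(143,3): row=0b10001111, col=0b11, row AND col = 0b11 = 3; 3 == 3 -> filled
(57,45): row=0b111001, col=0b101101, row AND col = 0b101001 = 41; 41 != 45 -> empty
(91,32): row=0b1011011, col=0b100000, row AND col = 0b0 = 0; 0 != 32 -> empty
(74,26): row=0b1001010, col=0b11010, row AND col = 0b1010 = 10; 10 != 26 -> empty
(68,58): row=0b1000100, col=0b111010, row AND col = 0b0 = 0; 0 != 58 -> empty
(151,103): row=0b10010111, col=0b1100111, row AND col = 0b111 = 7; 7 != 103 -> empty
(102,43): row=0b1100110, col=0b101011, row AND col = 0b100010 = 34; 34 != 43 -> empty
(65,12): row=0b1000001, col=0b1100, row AND col = 0b0 = 0; 0 != 12 -> empty
(241,167): row=0b11110001, col=0b10100111, row AND col = 0b10100001 = 161; 161 != 167 -> empty

Answer: yes no no no no no no no no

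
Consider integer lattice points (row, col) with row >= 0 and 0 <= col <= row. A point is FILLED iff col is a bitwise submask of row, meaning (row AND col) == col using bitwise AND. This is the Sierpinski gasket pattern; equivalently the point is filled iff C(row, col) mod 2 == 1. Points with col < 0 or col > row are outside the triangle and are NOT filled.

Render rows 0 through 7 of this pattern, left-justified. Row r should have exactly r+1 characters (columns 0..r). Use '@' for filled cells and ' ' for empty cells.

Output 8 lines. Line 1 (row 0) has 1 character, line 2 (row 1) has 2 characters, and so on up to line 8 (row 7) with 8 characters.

r0=0: @
r1=1: @@
r2=10: @ @
r3=11: @@@@
r4=100: @   @
r5=101: @@  @@
r6=110: @ @ @ @
r7=111: @@@@@@@@

Answer: @
@@
@ @
@@@@
@   @
@@  @@
@ @ @ @
@@@@@@@@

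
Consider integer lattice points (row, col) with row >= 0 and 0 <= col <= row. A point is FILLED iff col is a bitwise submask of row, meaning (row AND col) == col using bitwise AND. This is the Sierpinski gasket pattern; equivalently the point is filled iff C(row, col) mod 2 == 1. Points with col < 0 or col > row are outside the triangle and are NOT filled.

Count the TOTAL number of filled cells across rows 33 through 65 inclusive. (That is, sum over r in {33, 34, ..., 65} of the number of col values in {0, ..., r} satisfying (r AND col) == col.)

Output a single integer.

Answer: 490

Derivation:
r33=100001 pc2: +4 =4
r34=100010 pc2: +4 =8
r35=100011 pc3: +8 =16
r36=100100 pc2: +4 =20
r37=100101 pc3: +8 =28
r38=100110 pc3: +8 =36
r39=100111 pc4: +16 =52
r40=101000 pc2: +4 =56
r41=101001 pc3: +8 =64
r42=101010 pc3: +8 =72
r43=101011 pc4: +16 =88
r44=101100 pc3: +8 =96
r45=101101 pc4: +16 =112
r46=101110 pc4: +16 =128
r47=101111 pc5: +32 =160
r48=110000 pc2: +4 =164
r49=110001 pc3: +8 =172
r50=110010 pc3: +8 =180
r51=110011 pc4: +16 =196
r52=110100 pc3: +8 =204
r53=110101 pc4: +16 =220
r54=110110 pc4: +16 =236
r55=110111 pc5: +32 =268
r56=111000 pc3: +8 =276
r57=111001 pc4: +16 =292
r58=111010 pc4: +16 =308
r59=111011 pc5: +32 =340
r60=111100 pc4: +16 =356
r61=111101 pc5: +32 =388
r62=111110 pc5: +32 =420
r63=111111 pc6: +64 =484
r64=1000000 pc1: +2 =486
r65=1000001 pc2: +4 =490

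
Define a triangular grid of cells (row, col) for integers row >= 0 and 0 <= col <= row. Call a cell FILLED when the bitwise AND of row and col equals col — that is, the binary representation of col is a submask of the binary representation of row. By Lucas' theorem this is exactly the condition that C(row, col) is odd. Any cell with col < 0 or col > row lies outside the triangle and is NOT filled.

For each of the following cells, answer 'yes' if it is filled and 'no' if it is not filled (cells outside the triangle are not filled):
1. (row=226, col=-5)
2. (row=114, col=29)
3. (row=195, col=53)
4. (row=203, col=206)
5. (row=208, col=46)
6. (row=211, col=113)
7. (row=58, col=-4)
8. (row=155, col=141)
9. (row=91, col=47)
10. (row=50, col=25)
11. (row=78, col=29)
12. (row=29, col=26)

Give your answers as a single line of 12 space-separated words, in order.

(226,-5): col outside [0, 226] -> not filled
(114,29): row=0b1110010, col=0b11101, row AND col = 0b10000 = 16; 16 != 29 -> empty
(195,53): row=0b11000011, col=0b110101, row AND col = 0b1 = 1; 1 != 53 -> empty
(203,206): col outside [0, 203] -> not filled
(208,46): row=0b11010000, col=0b101110, row AND col = 0b0 = 0; 0 != 46 -> empty
(211,113): row=0b11010011, col=0b1110001, row AND col = 0b1010001 = 81; 81 != 113 -> empty
(58,-4): col outside [0, 58] -> not filled
(155,141): row=0b10011011, col=0b10001101, row AND col = 0b10001001 = 137; 137 != 141 -> empty
(91,47): row=0b1011011, col=0b101111, row AND col = 0b1011 = 11; 11 != 47 -> empty
(50,25): row=0b110010, col=0b11001, row AND col = 0b10000 = 16; 16 != 25 -> empty
(78,29): row=0b1001110, col=0b11101, row AND col = 0b1100 = 12; 12 != 29 -> empty
(29,26): row=0b11101, col=0b11010, row AND col = 0b11000 = 24; 24 != 26 -> empty

Answer: no no no no no no no no no no no no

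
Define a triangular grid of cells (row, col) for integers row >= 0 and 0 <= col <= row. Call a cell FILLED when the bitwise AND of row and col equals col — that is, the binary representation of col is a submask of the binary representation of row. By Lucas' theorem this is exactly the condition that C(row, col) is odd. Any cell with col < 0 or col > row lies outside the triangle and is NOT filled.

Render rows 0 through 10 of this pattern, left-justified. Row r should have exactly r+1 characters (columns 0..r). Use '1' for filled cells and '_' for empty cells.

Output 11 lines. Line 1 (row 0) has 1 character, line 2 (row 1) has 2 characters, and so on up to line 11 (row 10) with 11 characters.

r0=0: 1
r1=1: 11
r2=10: 1_1
r3=11: 1111
r4=100: 1___1
r5=101: 11__11
r6=110: 1_1_1_1
r7=111: 11111111
r8=1000: 1_______1
r9=1001: 11______11
r10=1010: 1_1_____1_1

Answer: 1
11
1_1
1111
1___1
11__11
1_1_1_1
11111111
1_______1
11______11
1_1_____1_1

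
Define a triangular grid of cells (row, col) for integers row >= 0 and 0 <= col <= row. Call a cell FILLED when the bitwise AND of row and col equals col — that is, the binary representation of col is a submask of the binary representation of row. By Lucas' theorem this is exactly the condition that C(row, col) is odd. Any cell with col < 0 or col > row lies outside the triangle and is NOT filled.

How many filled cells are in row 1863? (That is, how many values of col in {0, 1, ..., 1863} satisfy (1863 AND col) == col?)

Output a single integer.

Answer: 128

Derivation:
1863 in binary = 11101000111
popcount(1863) = number of 1-bits in 11101000111 = 7
A col c satisfies (1863 AND c) == c iff every set bit of c is also set in 1863; each of the 7 set bits of 1863 can independently be on or off in c.
count = 2^7 = 128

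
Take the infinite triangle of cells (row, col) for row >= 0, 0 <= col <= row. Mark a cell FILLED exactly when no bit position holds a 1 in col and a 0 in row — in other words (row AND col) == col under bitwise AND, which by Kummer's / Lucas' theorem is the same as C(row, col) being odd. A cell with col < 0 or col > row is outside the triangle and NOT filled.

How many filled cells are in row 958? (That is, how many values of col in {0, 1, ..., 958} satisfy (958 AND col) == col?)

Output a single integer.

Answer: 256

Derivation:
958 in binary = 1110111110
popcount(958) = number of 1-bits in 1110111110 = 8
A col c satisfies (958 AND c) == c iff every set bit of c is also set in 958; each of the 8 set bits of 958 can independently be on or off in c.
count = 2^8 = 256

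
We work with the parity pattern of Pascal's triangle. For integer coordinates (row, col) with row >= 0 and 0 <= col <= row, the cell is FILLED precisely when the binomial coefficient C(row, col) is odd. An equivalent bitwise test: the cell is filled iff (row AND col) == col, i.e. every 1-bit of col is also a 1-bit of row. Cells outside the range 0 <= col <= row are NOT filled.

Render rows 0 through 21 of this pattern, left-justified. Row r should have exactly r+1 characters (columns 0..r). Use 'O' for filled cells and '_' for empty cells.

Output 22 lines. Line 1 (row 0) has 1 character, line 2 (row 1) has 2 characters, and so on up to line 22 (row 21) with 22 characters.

r0=0: O
r1=1: OO
r2=10: O_O
r3=11: OOOO
r4=100: O___O
r5=101: OO__OO
r6=110: O_O_O_O
r7=111: OOOOOOOO
r8=1000: O_______O
r9=1001: OO______OO
r10=1010: O_O_____O_O
r11=1011: OOOO____OOOO
r12=1100: O___O___O___O
r13=1101: OO__OO__OO__OO
r14=1110: O_O_O_O_O_O_O_O
r15=1111: OOOOOOOOOOOOOOOO
r16=10000: O_______________O
r17=10001: OO______________OO
r18=10010: O_O_____________O_O
r19=10011: OOOO____________OOOO
r20=10100: O___O___________O___O
r21=10101: OO__OO__________OO__OO

Answer: O
OO
O_O
OOOO
O___O
OO__OO
O_O_O_O
OOOOOOOO
O_______O
OO______OO
O_O_____O_O
OOOO____OOOO
O___O___O___O
OO__OO__OO__OO
O_O_O_O_O_O_O_O
OOOOOOOOOOOOOOOO
O_______________O
OO______________OO
O_O_____________O_O
OOOO____________OOOO
O___O___________O___O
OO__OO__________OO__OO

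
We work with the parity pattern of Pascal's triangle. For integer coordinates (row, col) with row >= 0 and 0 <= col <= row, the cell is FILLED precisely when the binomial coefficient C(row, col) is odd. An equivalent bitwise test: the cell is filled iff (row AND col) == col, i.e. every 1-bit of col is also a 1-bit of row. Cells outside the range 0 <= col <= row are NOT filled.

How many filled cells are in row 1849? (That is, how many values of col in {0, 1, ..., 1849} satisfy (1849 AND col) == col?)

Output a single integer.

Answer: 128

Derivation:
1849 in binary = 11100111001
popcount(1849) = number of 1-bits in 11100111001 = 7
A col c satisfies (1849 AND c) == c iff every set bit of c is also set in 1849; each of the 7 set bits of 1849 can independently be on or off in c.
count = 2^7 = 128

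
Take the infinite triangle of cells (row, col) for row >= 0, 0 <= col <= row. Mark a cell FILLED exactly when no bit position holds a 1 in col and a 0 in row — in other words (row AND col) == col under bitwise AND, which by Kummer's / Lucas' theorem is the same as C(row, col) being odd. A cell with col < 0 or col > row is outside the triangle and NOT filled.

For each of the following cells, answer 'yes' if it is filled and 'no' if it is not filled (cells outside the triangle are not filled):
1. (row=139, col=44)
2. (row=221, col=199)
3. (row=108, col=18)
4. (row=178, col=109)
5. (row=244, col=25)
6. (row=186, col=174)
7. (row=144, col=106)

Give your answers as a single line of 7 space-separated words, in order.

(139,44): row=0b10001011, col=0b101100, row AND col = 0b1000 = 8; 8 != 44 -> empty
(221,199): row=0b11011101, col=0b11000111, row AND col = 0b11000101 = 197; 197 != 199 -> empty
(108,18): row=0b1101100, col=0b10010, row AND col = 0b0 = 0; 0 != 18 -> empty
(178,109): row=0b10110010, col=0b1101101, row AND col = 0b100000 = 32; 32 != 109 -> empty
(244,25): row=0b11110100, col=0b11001, row AND col = 0b10000 = 16; 16 != 25 -> empty
(186,174): row=0b10111010, col=0b10101110, row AND col = 0b10101010 = 170; 170 != 174 -> empty
(144,106): row=0b10010000, col=0b1101010, row AND col = 0b0 = 0; 0 != 106 -> empty

Answer: no no no no no no no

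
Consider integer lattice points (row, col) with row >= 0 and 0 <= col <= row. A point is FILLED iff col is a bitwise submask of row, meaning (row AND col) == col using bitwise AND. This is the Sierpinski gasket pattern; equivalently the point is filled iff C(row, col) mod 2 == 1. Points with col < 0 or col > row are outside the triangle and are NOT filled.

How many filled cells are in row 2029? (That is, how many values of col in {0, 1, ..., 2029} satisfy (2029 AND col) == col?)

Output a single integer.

Answer: 512

Derivation:
2029 in binary = 11111101101
popcount(2029) = number of 1-bits in 11111101101 = 9
A col c satisfies (2029 AND c) == c iff every set bit of c is also set in 2029; each of the 9 set bits of 2029 can independently be on or off in c.
count = 2^9 = 512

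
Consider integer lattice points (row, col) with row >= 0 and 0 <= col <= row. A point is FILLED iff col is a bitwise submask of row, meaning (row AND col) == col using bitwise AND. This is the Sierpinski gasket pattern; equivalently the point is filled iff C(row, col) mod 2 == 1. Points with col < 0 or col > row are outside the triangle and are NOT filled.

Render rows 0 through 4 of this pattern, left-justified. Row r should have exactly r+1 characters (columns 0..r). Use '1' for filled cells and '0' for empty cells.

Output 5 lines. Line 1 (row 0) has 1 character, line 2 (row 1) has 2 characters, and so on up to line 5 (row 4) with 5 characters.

Answer: 1
11
101
1111
10001

Derivation:
r0=0: 1
r1=1: 11
r2=10: 101
r3=11: 1111
r4=100: 10001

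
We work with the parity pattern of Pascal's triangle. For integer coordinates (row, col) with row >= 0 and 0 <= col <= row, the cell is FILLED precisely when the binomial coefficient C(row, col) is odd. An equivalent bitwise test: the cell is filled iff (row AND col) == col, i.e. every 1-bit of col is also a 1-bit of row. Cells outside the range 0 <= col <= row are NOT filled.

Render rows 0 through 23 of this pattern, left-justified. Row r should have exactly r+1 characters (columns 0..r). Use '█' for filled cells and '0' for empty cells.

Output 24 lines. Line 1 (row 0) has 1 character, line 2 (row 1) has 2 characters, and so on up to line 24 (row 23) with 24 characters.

r0=0: █
r1=1: ██
r2=10: █0█
r3=11: ████
r4=100: █000█
r5=101: ██00██
r6=110: █0█0█0█
r7=111: ████████
r8=1000: █0000000█
r9=1001: ██000000██
r10=1010: █0█00000█0█
r11=1011: ████0000████
r12=1100: █000█000█000█
r13=1101: ██00██00██00██
r14=1110: █0█0█0█0█0█0█0█
r15=1111: ████████████████
r16=10000: █000000000000000█
r17=10001: ██00000000000000██
r18=10010: █0█0000000000000█0█
r19=10011: ████000000000000████
r20=10100: █000█00000000000█000█
r21=10101: ██00██0000000000██00██
r22=10110: █0█0█0█000000000█0█0█0█
r23=10111: ████████00000000████████

Answer: █
██
█0█
████
█000█
██00██
█0█0█0█
████████
█0000000█
██000000██
█0█00000█0█
████0000████
█000█000█000█
██00██00██00██
█0█0█0█0█0█0█0█
████████████████
█000000000000000█
██00000000000000██
█0█0000000000000█0█
████000000000000████
█000█00000000000█000█
██00██0000000000██00██
█0█0█0█000000000█0█0█0█
████████00000000████████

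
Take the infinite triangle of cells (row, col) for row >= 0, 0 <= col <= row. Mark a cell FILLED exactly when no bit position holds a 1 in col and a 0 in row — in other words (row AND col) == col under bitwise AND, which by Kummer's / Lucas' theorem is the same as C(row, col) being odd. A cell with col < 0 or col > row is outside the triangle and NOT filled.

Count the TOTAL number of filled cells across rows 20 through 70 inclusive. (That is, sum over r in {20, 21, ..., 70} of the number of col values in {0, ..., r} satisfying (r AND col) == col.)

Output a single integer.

r20=10100 pc2: +4 =4
r21=10101 pc3: +8 =12
r22=10110 pc3: +8 =20
r23=10111 pc4: +16 =36
r24=11000 pc2: +4 =40
r25=11001 pc3: +8 =48
r26=11010 pc3: +8 =56
r27=11011 pc4: +16 =72
r28=11100 pc3: +8 =80
r29=11101 pc4: +16 =96
r30=11110 pc4: +16 =112
r31=11111 pc5: +32 =144
r32=100000 pc1: +2 =146
r33=100001 pc2: +4 =150
r34=100010 pc2: +4 =154
r35=100011 pc3: +8 =162
r36=100100 pc2: +4 =166
r37=100101 pc3: +8 =174
r38=100110 pc3: +8 =182
r39=100111 pc4: +16 =198
r40=101000 pc2: +4 =202
r41=101001 pc3: +8 =210
r42=101010 pc3: +8 =218
r43=101011 pc4: +16 =234
r44=101100 pc3: +8 =242
r45=101101 pc4: +16 =258
r46=101110 pc4: +16 =274
r47=101111 pc5: +32 =306
r48=110000 pc2: +4 =310
r49=110001 pc3: +8 =318
r50=110010 pc3: +8 =326
r51=110011 pc4: +16 =342
r52=110100 pc3: +8 =350
r53=110101 pc4: +16 =366
r54=110110 pc4: +16 =382
r55=110111 pc5: +32 =414
r56=111000 pc3: +8 =422
r57=111001 pc4: +16 =438
r58=111010 pc4: +16 =454
r59=111011 pc5: +32 =486
r60=111100 pc4: +16 =502
r61=111101 pc5: +32 =534
r62=111110 pc5: +32 =566
r63=111111 pc6: +64 =630
r64=1000000 pc1: +2 =632
r65=1000001 pc2: +4 =636
r66=1000010 pc2: +4 =640
r67=1000011 pc3: +8 =648
r68=1000100 pc2: +4 =652
r69=1000101 pc3: +8 =660
r70=1000110 pc3: +8 =668

Answer: 668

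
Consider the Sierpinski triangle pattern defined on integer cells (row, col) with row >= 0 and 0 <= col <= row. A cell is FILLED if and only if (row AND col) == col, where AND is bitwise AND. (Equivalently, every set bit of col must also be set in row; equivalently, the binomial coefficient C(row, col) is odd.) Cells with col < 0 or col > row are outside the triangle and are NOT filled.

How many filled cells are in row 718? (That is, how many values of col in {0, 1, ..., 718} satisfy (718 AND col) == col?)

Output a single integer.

Answer: 64

Derivation:
718 in binary = 1011001110
popcount(718) = number of 1-bits in 1011001110 = 6
A col c satisfies (718 AND c) == c iff every set bit of c is also set in 718; each of the 6 set bits of 718 can independently be on or off in c.
count = 2^6 = 64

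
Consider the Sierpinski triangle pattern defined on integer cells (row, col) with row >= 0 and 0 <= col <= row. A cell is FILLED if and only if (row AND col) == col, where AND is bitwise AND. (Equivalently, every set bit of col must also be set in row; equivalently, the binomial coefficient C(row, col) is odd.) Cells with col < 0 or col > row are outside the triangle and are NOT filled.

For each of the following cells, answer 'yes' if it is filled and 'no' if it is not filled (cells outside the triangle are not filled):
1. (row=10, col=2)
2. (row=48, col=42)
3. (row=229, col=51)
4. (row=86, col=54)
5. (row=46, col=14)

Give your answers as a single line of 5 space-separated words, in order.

(10,2): row=0b1010, col=0b10, row AND col = 0b10 = 2; 2 == 2 -> filled
(48,42): row=0b110000, col=0b101010, row AND col = 0b100000 = 32; 32 != 42 -> empty
(229,51): row=0b11100101, col=0b110011, row AND col = 0b100001 = 33; 33 != 51 -> empty
(86,54): row=0b1010110, col=0b110110, row AND col = 0b10110 = 22; 22 != 54 -> empty
(46,14): row=0b101110, col=0b1110, row AND col = 0b1110 = 14; 14 == 14 -> filled

Answer: yes no no no yes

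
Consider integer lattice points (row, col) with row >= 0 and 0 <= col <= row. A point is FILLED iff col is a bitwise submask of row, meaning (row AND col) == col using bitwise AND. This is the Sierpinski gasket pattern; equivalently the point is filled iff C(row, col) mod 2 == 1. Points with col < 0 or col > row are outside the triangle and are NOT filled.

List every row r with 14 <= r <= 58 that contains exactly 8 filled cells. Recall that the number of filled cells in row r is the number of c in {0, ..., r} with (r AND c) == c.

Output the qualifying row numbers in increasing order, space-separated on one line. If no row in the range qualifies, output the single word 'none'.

Row r has 2^popcount(r) filled cells, so we need popcount(r) = log2(8) = 3.
Scan r = 14..58 and keep those with exactly 3 one-bits:
r=14=1110 popcount=3 -> KEEP
r=15=1111 popcount=4 -> skip
r=16=10000 popcount=1 -> skip
r=17=10001 popcount=2 -> skip
r=18=10010 popcount=2 -> skip
r=19=10011 popcount=3 -> KEEP
r=20=10100 popcount=2 -> skip
r=21=10101 popcount=3 -> KEEP
r=22=10110 popcount=3 -> KEEP
r=23=10111 popcount=4 -> skip
r=24=11000 popcount=2 -> skip
r=25=11001 popcount=3 -> KEEP
r=26=11010 popcount=3 -> KEEP
r=27=11011 popcount=4 -> skip
r=28=11100 popcount=3 -> KEEP
r=29=11101 popcount=4 -> skip
r=30=11110 popcount=4 -> skip
r=31=11111 popcount=5 -> skip
r=32=100000 popcount=1 -> skip
r=33=100001 popcount=2 -> skip
r=34=100010 popcount=2 -> skip
r=35=100011 popcount=3 -> KEEP
r=36=100100 popcount=2 -> skip
r=37=100101 popcount=3 -> KEEP
r=38=100110 popcount=3 -> KEEP
r=39=100111 popcount=4 -> skip
r=40=101000 popcount=2 -> skip
r=41=101001 popcount=3 -> KEEP
r=42=101010 popcount=3 -> KEEP
r=43=101011 popcount=4 -> skip
r=44=101100 popcount=3 -> KEEP
r=45=101101 popcount=4 -> skip
r=46=101110 popcount=4 -> skip
r=47=101111 popcount=5 -> skip
r=48=110000 popcount=2 -> skip
r=49=110001 popcount=3 -> KEEP
r=50=110010 popcount=3 -> KEEP
r=51=110011 popcount=4 -> skip
r=52=110100 popcount=3 -> KEEP
r=53=110101 popcount=4 -> skip
r=54=110110 popcount=4 -> skip
r=55=110111 popcount=5 -> skip
r=56=111000 popcount=3 -> KEEP
r=57=111001 popcount=4 -> skip
r=58=111010 popcount=4 -> skip
Kept rows: 14 19 21 22 25 26 28 35 37 38 41 42 44 49 50 52 56

Answer: 14 19 21 22 25 26 28 35 37 38 41 42 44 49 50 52 56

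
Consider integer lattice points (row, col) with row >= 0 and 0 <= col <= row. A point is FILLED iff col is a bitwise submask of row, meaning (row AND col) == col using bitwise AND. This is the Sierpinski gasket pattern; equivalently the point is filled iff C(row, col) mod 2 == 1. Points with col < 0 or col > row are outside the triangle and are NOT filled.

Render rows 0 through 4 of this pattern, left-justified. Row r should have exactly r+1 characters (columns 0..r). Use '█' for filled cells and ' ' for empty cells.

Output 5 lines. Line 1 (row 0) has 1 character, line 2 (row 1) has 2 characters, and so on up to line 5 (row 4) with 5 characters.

Answer: █
██
█ █
████
█   █

Derivation:
r0=0: █
r1=1: ██
r2=10: █ █
r3=11: ████
r4=100: █   █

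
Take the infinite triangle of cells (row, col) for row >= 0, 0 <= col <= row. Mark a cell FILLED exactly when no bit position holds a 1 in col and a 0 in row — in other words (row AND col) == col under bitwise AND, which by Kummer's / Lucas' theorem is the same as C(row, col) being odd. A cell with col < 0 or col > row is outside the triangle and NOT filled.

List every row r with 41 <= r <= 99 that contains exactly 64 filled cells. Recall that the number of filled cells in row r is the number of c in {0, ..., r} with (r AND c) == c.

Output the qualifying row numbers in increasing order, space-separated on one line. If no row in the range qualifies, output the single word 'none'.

Row r has 2^popcount(r) filled cells, so we need popcount(r) = log2(64) = 6.
Scan r = 41..99 and keep those with exactly 6 one-bits:
r=41=101001 popcount=3 -> skip
r=42=101010 popcount=3 -> skip
r=43=101011 popcount=4 -> skip
r=44=101100 popcount=3 -> skip
r=45=101101 popcount=4 -> skip
r=46=101110 popcount=4 -> skip
r=47=101111 popcount=5 -> skip
r=48=110000 popcount=2 -> skip
r=49=110001 popcount=3 -> skip
r=50=110010 popcount=3 -> skip
r=51=110011 popcount=4 -> skip
r=52=110100 popcount=3 -> skip
r=53=110101 popcount=4 -> skip
r=54=110110 popcount=4 -> skip
r=55=110111 popcount=5 -> skip
r=56=111000 popcount=3 -> skip
r=57=111001 popcount=4 -> skip
r=58=111010 popcount=4 -> skip
r=59=111011 popcount=5 -> skip
r=60=111100 popcount=4 -> skip
r=61=111101 popcount=5 -> skip
r=62=111110 popcount=5 -> skip
r=63=111111 popcount=6 -> KEEP
r=64=1000000 popcount=1 -> skip
r=65=1000001 popcount=2 -> skip
r=66=1000010 popcount=2 -> skip
r=67=1000011 popcount=3 -> skip
r=68=1000100 popcount=2 -> skip
r=69=1000101 popcount=3 -> skip
r=70=1000110 popcount=3 -> skip
r=71=1000111 popcount=4 -> skip
r=72=1001000 popcount=2 -> skip
r=73=1001001 popcount=3 -> skip
r=74=1001010 popcount=3 -> skip
r=75=1001011 popcount=4 -> skip
r=76=1001100 popcount=3 -> skip
r=77=1001101 popcount=4 -> skip
r=78=1001110 popcount=4 -> skip
r=79=1001111 popcount=5 -> skip
r=80=1010000 popcount=2 -> skip
r=81=1010001 popcount=3 -> skip
r=82=1010010 popcount=3 -> skip
r=83=1010011 popcount=4 -> skip
r=84=1010100 popcount=3 -> skip
r=85=1010101 popcount=4 -> skip
r=86=1010110 popcount=4 -> skip
r=87=1010111 popcount=5 -> skip
r=88=1011000 popcount=3 -> skip
r=89=1011001 popcount=4 -> skip
r=90=1011010 popcount=4 -> skip
r=91=1011011 popcount=5 -> skip
r=92=1011100 popcount=4 -> skip
r=93=1011101 popcount=5 -> skip
r=94=1011110 popcount=5 -> skip
r=95=1011111 popcount=6 -> KEEP
r=96=1100000 popcount=2 -> skip
r=97=1100001 popcount=3 -> skip
r=98=1100010 popcount=3 -> skip
r=99=1100011 popcount=4 -> skip
Kept rows: 63 95

Answer: 63 95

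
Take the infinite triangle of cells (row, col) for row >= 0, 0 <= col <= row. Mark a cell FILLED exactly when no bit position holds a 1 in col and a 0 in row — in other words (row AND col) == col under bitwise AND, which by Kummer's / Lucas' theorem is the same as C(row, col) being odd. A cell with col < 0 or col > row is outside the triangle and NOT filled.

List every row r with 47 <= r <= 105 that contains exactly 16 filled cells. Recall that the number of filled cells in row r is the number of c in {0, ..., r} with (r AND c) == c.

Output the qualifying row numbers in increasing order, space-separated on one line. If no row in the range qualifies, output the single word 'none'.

Answer: 51 53 54 57 58 60 71 75 77 78 83 85 86 89 90 92 99 101 102 105

Derivation:
Row r has 2^popcount(r) filled cells, so we need popcount(r) = log2(16) = 4.
Scan r = 47..105 and keep those with exactly 4 one-bits:
r=47=101111 popcount=5 -> skip
r=48=110000 popcount=2 -> skip
r=49=110001 popcount=3 -> skip
r=50=110010 popcount=3 -> skip
r=51=110011 popcount=4 -> KEEP
r=52=110100 popcount=3 -> skip
r=53=110101 popcount=4 -> KEEP
r=54=110110 popcount=4 -> KEEP
r=55=110111 popcount=5 -> skip
r=56=111000 popcount=3 -> skip
r=57=111001 popcount=4 -> KEEP
r=58=111010 popcount=4 -> KEEP
r=59=111011 popcount=5 -> skip
r=60=111100 popcount=4 -> KEEP
r=61=111101 popcount=5 -> skip
r=62=111110 popcount=5 -> skip
r=63=111111 popcount=6 -> skip
r=64=1000000 popcount=1 -> skip
r=65=1000001 popcount=2 -> skip
r=66=1000010 popcount=2 -> skip
r=67=1000011 popcount=3 -> skip
r=68=1000100 popcount=2 -> skip
r=69=1000101 popcount=3 -> skip
r=70=1000110 popcount=3 -> skip
r=71=1000111 popcount=4 -> KEEP
r=72=1001000 popcount=2 -> skip
r=73=1001001 popcount=3 -> skip
r=74=1001010 popcount=3 -> skip
r=75=1001011 popcount=4 -> KEEP
r=76=1001100 popcount=3 -> skip
r=77=1001101 popcount=4 -> KEEP
r=78=1001110 popcount=4 -> KEEP
r=79=1001111 popcount=5 -> skip
r=80=1010000 popcount=2 -> skip
r=81=1010001 popcount=3 -> skip
r=82=1010010 popcount=3 -> skip
r=83=1010011 popcount=4 -> KEEP
r=84=1010100 popcount=3 -> skip
r=85=1010101 popcount=4 -> KEEP
r=86=1010110 popcount=4 -> KEEP
r=87=1010111 popcount=5 -> skip
r=88=1011000 popcount=3 -> skip
r=89=1011001 popcount=4 -> KEEP
r=90=1011010 popcount=4 -> KEEP
r=91=1011011 popcount=5 -> skip
r=92=1011100 popcount=4 -> KEEP
r=93=1011101 popcount=5 -> skip
r=94=1011110 popcount=5 -> skip
r=95=1011111 popcount=6 -> skip
r=96=1100000 popcount=2 -> skip
r=97=1100001 popcount=3 -> skip
r=98=1100010 popcount=3 -> skip
r=99=1100011 popcount=4 -> KEEP
r=100=1100100 popcount=3 -> skip
r=101=1100101 popcount=4 -> KEEP
r=102=1100110 popcount=4 -> KEEP
r=103=1100111 popcount=5 -> skip
r=104=1101000 popcount=3 -> skip
r=105=1101001 popcount=4 -> KEEP
Kept rows: 51 53 54 57 58 60 71 75 77 78 83 85 86 89 90 92 99 101 102 105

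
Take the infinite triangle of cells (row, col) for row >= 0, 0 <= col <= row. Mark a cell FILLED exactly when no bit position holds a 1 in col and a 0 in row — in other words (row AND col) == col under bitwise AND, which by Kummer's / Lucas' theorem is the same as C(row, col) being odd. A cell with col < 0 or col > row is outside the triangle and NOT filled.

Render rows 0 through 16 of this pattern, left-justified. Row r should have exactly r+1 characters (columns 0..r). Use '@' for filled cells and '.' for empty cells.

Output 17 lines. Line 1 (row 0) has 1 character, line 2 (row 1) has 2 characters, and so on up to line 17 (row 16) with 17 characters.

Answer: @
@@
@.@
@@@@
@...@
@@..@@
@.@.@.@
@@@@@@@@
@.......@
@@......@@
@.@.....@.@
@@@@....@@@@
@...@...@...@
@@..@@..@@..@@
@.@.@.@.@.@.@.@
@@@@@@@@@@@@@@@@
@...............@

Derivation:
r0=0: @
r1=1: @@
r2=10: @.@
r3=11: @@@@
r4=100: @...@
r5=101: @@..@@
r6=110: @.@.@.@
r7=111: @@@@@@@@
r8=1000: @.......@
r9=1001: @@......@@
r10=1010: @.@.....@.@
r11=1011: @@@@....@@@@
r12=1100: @...@...@...@
r13=1101: @@..@@..@@..@@
r14=1110: @.@.@.@.@.@.@.@
r15=1111: @@@@@@@@@@@@@@@@
r16=10000: @...............@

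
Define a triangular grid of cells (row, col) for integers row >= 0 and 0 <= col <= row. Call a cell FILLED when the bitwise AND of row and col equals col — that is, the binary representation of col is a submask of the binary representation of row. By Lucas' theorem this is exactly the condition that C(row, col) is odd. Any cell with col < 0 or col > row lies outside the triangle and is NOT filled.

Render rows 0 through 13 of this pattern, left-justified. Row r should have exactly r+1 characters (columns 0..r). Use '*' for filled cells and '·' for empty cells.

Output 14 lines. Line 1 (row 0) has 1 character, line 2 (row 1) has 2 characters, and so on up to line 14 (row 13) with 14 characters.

Answer: *
**
*·*
****
*···*
**··**
*·*·*·*
********
*·······*
**······**
*·*·····*·*
****····****
*···*···*···*
**··**··**··**

Derivation:
r0=0: *
r1=1: **
r2=10: *·*
r3=11: ****
r4=100: *···*
r5=101: **··**
r6=110: *·*·*·*
r7=111: ********
r8=1000: *·······*
r9=1001: **······**
r10=1010: *·*·····*·*
r11=1011: ****····****
r12=1100: *···*···*···*
r13=1101: **··**··**··**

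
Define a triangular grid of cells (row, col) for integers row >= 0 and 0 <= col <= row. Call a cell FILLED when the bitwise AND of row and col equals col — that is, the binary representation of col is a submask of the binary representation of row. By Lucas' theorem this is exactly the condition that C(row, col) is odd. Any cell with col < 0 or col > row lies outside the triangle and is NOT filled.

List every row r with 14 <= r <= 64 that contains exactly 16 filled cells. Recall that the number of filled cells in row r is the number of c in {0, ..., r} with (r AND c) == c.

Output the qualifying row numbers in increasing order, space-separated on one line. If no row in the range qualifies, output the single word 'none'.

Row r has 2^popcount(r) filled cells, so we need popcount(r) = log2(16) = 4.
Scan r = 14..64 and keep those with exactly 4 one-bits:
r=14=1110 popcount=3 -> skip
r=15=1111 popcount=4 -> KEEP
r=16=10000 popcount=1 -> skip
r=17=10001 popcount=2 -> skip
r=18=10010 popcount=2 -> skip
r=19=10011 popcount=3 -> skip
r=20=10100 popcount=2 -> skip
r=21=10101 popcount=3 -> skip
r=22=10110 popcount=3 -> skip
r=23=10111 popcount=4 -> KEEP
r=24=11000 popcount=2 -> skip
r=25=11001 popcount=3 -> skip
r=26=11010 popcount=3 -> skip
r=27=11011 popcount=4 -> KEEP
r=28=11100 popcount=3 -> skip
r=29=11101 popcount=4 -> KEEP
r=30=11110 popcount=4 -> KEEP
r=31=11111 popcount=5 -> skip
r=32=100000 popcount=1 -> skip
r=33=100001 popcount=2 -> skip
r=34=100010 popcount=2 -> skip
r=35=100011 popcount=3 -> skip
r=36=100100 popcount=2 -> skip
r=37=100101 popcount=3 -> skip
r=38=100110 popcount=3 -> skip
r=39=100111 popcount=4 -> KEEP
r=40=101000 popcount=2 -> skip
r=41=101001 popcount=3 -> skip
r=42=101010 popcount=3 -> skip
r=43=101011 popcount=4 -> KEEP
r=44=101100 popcount=3 -> skip
r=45=101101 popcount=4 -> KEEP
r=46=101110 popcount=4 -> KEEP
r=47=101111 popcount=5 -> skip
r=48=110000 popcount=2 -> skip
r=49=110001 popcount=3 -> skip
r=50=110010 popcount=3 -> skip
r=51=110011 popcount=4 -> KEEP
r=52=110100 popcount=3 -> skip
r=53=110101 popcount=4 -> KEEP
r=54=110110 popcount=4 -> KEEP
r=55=110111 popcount=5 -> skip
r=56=111000 popcount=3 -> skip
r=57=111001 popcount=4 -> KEEP
r=58=111010 popcount=4 -> KEEP
r=59=111011 popcount=5 -> skip
r=60=111100 popcount=4 -> KEEP
r=61=111101 popcount=5 -> skip
r=62=111110 popcount=5 -> skip
r=63=111111 popcount=6 -> skip
r=64=1000000 popcount=1 -> skip
Kept rows: 15 23 27 29 30 39 43 45 46 51 53 54 57 58 60

Answer: 15 23 27 29 30 39 43 45 46 51 53 54 57 58 60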